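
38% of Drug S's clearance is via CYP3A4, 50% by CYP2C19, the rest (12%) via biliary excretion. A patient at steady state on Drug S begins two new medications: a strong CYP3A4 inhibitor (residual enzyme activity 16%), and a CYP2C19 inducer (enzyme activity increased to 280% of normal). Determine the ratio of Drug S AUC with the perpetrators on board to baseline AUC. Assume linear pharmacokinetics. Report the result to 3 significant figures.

The CYP3A4 pathway (38% of clearance) is reduced to 0.16× activity: 0.38 × 0.16 = 0.0608.
The CYP2C19 pathway (50% of clearance) increases to 2.8× activity: 0.5 × 2.8 = 1.4.
The remaining 12% of clearance is unaffected.
CL_new/CL_old = 0.0608 + 1.4 + 0.12 = 1.5808.
Because AUC varies inversely with clearance, the combined effect is 1 / 1.5808 = 0.633.

0.633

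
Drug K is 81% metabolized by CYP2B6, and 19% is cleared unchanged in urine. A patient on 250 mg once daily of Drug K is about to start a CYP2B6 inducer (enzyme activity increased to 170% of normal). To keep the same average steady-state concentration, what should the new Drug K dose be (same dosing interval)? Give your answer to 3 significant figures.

The CYP2B6 pathway (81% of clearance) rises to 1.7× activity: 0.81 × 1.7 = 1.377.
The remaining 19% of clearance is unaffected.
Relative clearance = 1.377 + 0.19 = 1.567.
Css,avg = (dose rate)/CL, so holding Css fixed requires dose ∝ CL: 250 × 1.567 = 392 mg.

392 mg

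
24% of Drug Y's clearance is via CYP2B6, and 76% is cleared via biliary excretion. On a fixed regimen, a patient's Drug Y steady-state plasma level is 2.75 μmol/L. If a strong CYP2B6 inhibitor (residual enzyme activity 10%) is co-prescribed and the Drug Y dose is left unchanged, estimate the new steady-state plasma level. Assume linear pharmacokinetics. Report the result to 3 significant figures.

The CYP2B6 pathway (24% of clearance) drops to 0.1× activity: 0.24 × 0.1 = 0.024.
The remaining 76% of clearance is unaffected.
Relative clearance = 0.024 + 0.76 = 0.784.
New steady-state plasma level = baseline ÷ relative clearance = 2.75 / 0.784 = 3.51 μmol/L.

3.51 μmol/L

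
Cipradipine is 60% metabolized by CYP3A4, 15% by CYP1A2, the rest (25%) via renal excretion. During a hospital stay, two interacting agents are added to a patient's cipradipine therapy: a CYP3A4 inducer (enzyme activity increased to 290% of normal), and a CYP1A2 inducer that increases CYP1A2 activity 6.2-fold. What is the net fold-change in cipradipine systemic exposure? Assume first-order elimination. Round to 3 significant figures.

The CYP3A4 pathway (60% of clearance) increases to 2.9× activity: 0.6 × 2.9 = 1.74.
The CYP1A2 pathway (15% of clearance) rises to 6.2× activity: 0.15 × 6.2 = 0.93.
The remaining 25% of clearance is unaffected.
Relative clearance = 1.74 + 0.93 + 0.25 = 2.92.
Net systemic exposure ratio = 1 / 2.92 = 0.342.

0.342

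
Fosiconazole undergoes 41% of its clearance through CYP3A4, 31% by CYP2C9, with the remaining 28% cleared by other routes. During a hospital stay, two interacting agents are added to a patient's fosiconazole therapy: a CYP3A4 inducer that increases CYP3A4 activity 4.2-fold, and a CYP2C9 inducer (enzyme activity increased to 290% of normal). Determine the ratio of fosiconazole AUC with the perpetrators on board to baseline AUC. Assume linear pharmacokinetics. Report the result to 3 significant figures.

CYP3A4: 0.41 × 4.2 = 1.722
CYP2C9: 0.31 × 2.9 = 0.899
Other: 0.28 (unchanged)
New clearance relative to baseline: 1.722 + 0.899 + 0.28 = 2.901.
AUC ∝ 1/CL: fold-change = 1 / 2.901 = 0.345.

0.345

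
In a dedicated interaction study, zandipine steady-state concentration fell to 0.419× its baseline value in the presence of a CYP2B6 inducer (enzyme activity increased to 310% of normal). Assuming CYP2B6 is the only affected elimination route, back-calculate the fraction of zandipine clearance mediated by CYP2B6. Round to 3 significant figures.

CL'/CL = 1 / 0.419 = 2.387
3.1·fm + (1 − fm) = 2.387
fm = (2.387 − 1) / (3.1 − 1) = 0.660

0.660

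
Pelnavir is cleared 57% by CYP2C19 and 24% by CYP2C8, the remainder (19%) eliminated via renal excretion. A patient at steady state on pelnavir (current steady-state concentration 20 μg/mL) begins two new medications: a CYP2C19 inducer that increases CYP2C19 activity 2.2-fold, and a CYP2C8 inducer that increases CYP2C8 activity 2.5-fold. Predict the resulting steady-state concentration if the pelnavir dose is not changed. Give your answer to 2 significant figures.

9.8 μg/mL

The CYP2C19 pathway (57% of clearance) rises to 2.2× activity: 0.57 × 2.2 = 1.254.
The CYP2C8 pathway (24% of clearance) increases to 2.5× activity: 0.24 × 2.5 = 0.6.
Non-CYP routes (19%) are unchanged.
Relative clearance = 1.254 + 0.6 + 0.19 = 2.044.
Dividing the baseline by the relative clearance: 20 / 2.044 = 9.8 μg/mL.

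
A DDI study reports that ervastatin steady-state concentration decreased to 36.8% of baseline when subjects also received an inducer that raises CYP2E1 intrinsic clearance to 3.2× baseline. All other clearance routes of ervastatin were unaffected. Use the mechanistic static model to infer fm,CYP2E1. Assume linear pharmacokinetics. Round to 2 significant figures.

Write x for the fraction cleared via CYP2E1. The observed steady-state concentration change means clearance rose to 1/0.368 = 2.717 of baseline.
Setting x·3.2 + (1 − x) = 2.717 and solving: x = (2.717 − 1)/(3.2 − 1) = 0.78.

0.78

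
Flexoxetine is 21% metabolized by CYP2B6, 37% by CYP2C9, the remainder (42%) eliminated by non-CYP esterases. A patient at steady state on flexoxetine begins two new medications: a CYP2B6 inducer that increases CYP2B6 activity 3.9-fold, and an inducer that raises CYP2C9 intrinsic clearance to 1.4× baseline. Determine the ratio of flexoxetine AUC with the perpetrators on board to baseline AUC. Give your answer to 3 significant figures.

0.569

The CYP2B6 pathway (21% of clearance) rises to 3.9× activity: 0.21 × 3.9 = 0.819.
The CYP2C9 pathway (37% of clearance) rises to 1.4× activity: 0.37 × 1.4 = 0.518.
Non-CYP routes (42%) are unchanged.
Relative clearance = 0.819 + 0.518 + 0.42 = 1.757.
Net AUC ratio = 1 / 1.757 = 0.569.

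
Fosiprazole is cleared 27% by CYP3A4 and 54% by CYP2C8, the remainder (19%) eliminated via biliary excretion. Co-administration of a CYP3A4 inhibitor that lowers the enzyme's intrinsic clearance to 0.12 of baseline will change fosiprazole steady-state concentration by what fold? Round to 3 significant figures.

1.31

The CYP3A4 pathway (27% of clearance) drops to 0.12× activity: 0.27 × 0.12 = 0.0324.
CYP2C8 (54%) and the residual 19% are unaffected.
CL_new/CL_old = 0.0324 + 0.54 + 0.19 = 0.7624.
Steady-state concentration is inversely proportional to clearance, so the fold-change is 1 / 0.7624 = 1.31.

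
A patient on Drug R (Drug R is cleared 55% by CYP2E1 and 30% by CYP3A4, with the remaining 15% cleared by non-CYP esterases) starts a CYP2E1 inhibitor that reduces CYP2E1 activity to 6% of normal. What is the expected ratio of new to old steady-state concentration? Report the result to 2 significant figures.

The CYP2E1 pathway (55% of clearance) is reduced to 0.06× activity: 0.55 × 0.06 = 0.033.
CYP3A4 (30%) and the residual 15% are unaffected.
New clearance relative to baseline: 0.033 + 0.3 + 0.15 = 0.483.
Since steady-state concentration ∝ 1/CL, the ratio is 1 / 0.483 = 2.1.

2.1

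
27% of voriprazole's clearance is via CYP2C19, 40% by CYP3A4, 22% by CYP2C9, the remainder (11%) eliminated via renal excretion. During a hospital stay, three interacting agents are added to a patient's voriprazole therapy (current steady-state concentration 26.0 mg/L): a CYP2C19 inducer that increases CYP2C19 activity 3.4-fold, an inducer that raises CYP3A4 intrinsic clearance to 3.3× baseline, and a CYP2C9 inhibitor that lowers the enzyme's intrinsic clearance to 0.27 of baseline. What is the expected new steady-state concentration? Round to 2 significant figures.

The CYP2C19 pathway (27% of clearance) is boosted to 3.4× activity: 0.27 × 3.4 = 0.918.
The CYP3A4 pathway (40% of clearance) is boosted to 3.3× activity: 0.4 × 3.3 = 1.32.
The CYP2C9 pathway (22% of clearance) is reduced to 0.27× activity: 0.22 × 0.27 = 0.0594.
Non-CYP routes (11%) are unchanged.
New clearance relative to baseline: 0.918 + 1.32 + 0.0594 + 0.11 = 2.4074.
Steady-state concentration ∝ 1/CL: new value = 26.0 / 2.4074 = 11 mg/L.

11 mg/L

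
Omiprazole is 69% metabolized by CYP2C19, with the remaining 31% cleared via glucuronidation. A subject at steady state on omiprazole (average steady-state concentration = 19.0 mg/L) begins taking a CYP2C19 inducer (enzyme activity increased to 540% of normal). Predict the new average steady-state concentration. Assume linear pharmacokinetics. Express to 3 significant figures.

4.71 mg/L

The CYP2C19 pathway (69% of clearance) increases to 5.4× activity: 0.69 × 5.4 = 3.726.
Non-CYP routes (31%) are unchanged.
CL_new/CL_old = 3.726 + 0.31 = 4.036.
Average steady-state concentration ∝ 1/CL, so new value = 19.0 / 4.036 = 4.71 mg/L.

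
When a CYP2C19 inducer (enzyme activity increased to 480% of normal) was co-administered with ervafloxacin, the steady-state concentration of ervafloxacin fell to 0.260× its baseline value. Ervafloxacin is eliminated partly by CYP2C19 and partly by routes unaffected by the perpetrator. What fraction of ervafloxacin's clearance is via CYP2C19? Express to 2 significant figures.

CL'/CL = 1 / 0.260 = 3.846
4.8·fm + (1 − fm) = 3.846
fm = (3.846 − 1) / (4.8 − 1) = 0.75

0.75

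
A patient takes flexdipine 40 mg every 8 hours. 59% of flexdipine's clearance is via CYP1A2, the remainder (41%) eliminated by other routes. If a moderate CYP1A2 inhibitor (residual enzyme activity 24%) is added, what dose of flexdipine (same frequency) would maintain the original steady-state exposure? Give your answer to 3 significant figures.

The CYP1A2 pathway (59% of clearance) is reduced to 0.24× activity: 0.59 × 0.24 = 0.1416.
Non-CYP routes (41%) are unchanged.
New clearance relative to baseline: 0.1416 + 0.41 = 0.5516.
To maintain the same steady-state level, dose must scale with clearance: new dose = 40 × 0.5516 = 22.1 mg.

22.1 mg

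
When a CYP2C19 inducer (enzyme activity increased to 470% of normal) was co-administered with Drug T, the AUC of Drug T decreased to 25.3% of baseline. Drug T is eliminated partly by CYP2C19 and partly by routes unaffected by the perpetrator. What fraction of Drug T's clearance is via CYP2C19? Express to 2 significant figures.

0.80

Let x = fm,CYP2C19. Because AUC ∝ 1/CL, relative clearance rose to 1/0.253 = 3.953.
Only the CYP2C19 route changed, so 3.953 = x·4.7 + (1 − x), giving x = 0.80.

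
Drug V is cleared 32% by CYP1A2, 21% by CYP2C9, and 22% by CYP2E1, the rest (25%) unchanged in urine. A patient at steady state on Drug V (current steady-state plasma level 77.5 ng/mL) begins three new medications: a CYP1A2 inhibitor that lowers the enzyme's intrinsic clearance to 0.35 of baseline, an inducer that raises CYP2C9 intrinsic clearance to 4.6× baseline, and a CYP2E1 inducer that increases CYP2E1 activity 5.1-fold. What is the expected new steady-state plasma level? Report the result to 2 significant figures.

32 ng/mL

The CYP1A2 pathway (32% of clearance) is reduced to 0.35× activity: 0.32 × 0.35 = 0.112.
The CYP2C9 pathway (21% of clearance) increases to 4.6× activity: 0.21 × 4.6 = 0.966.
The CYP2E1 pathway (22% of clearance) is boosted to 5.1× activity: 0.22 × 5.1 = 1.122.
Non-CYP routes (25%) are unchanged.
CL_new/CL_old = 0.112 + 0.966 + 1.122 + 0.25 = 2.45.
New steady-state plasma level = 77.5 / 2.45 = 32 ng/mL (concentration scales inversely with clearance).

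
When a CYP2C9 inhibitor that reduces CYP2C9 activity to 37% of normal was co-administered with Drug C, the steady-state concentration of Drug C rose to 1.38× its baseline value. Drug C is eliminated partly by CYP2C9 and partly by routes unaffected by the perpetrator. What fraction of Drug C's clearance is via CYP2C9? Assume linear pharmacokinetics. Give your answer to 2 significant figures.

Write x for the fraction cleared via CYP2C9. The observed steady-state concentration change means clearance fell to 1/1.38 = 0.7246 of baseline.
Only the CYP2C9 route changed, so 0.7246 = x·0.37 + (1 − x), giving x = 0.44.

0.44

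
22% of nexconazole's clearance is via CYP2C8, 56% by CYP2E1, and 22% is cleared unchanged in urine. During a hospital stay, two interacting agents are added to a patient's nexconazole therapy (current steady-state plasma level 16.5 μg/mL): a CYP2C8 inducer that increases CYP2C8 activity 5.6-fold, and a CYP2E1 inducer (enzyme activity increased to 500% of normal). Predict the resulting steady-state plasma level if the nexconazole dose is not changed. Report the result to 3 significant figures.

The CYP2C8 pathway (22% of clearance) is boosted to 5.6× activity: 0.22 × 5.6 = 1.232.
The CYP2E1 pathway (56% of clearance) increases to 5× activity: 0.56 × 5 = 2.8.
The remaining 22% of clearance is unaffected.
CL_new/CL_old = 1.232 + 2.8 + 0.22 = 4.252.
New steady-state plasma level = 16.5 / 4.252 = 3.88 μg/mL (concentration scales inversely with clearance).

3.88 μg/mL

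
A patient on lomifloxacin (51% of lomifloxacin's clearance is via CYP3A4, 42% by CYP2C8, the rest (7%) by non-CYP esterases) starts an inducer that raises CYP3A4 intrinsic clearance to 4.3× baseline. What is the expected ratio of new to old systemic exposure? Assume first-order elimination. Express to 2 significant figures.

CYP3A4: 0.51 × 4.3 = 2.193
CYP2C8: 0.42 (unchanged)
Other: 0.07 (unchanged)
New clearance relative to baseline: 2.193 + 0.42 + 0.07 = 2.683.
Systemic exposure is inversely proportional to clearance, so the fold-change is 1 / 2.683 = 0.37.

0.37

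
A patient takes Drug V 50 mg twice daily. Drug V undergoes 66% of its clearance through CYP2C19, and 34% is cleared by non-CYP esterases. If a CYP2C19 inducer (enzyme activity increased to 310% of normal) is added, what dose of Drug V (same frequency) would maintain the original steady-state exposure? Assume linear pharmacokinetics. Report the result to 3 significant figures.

The CYP2C19 pathway (66% of clearance) rises to 3.1× activity: 0.66 × 3.1 = 2.046.
The remaining 34% of clearance is unaffected.
Relative clearance = 2.046 + 0.34 = 2.386.
To maintain the same steady-state level, dose must scale with clearance: new dose = 50 × 2.386 = 119 mg.

119 mg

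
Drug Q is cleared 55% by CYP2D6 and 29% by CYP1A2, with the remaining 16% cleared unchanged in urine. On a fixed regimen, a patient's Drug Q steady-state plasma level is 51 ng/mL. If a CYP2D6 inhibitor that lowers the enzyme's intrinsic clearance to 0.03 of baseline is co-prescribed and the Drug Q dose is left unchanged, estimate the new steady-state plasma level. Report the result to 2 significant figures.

CYP2D6: 0.55 × 0.03 = 0.0165
CYP1A2: 0.29 (unchanged)
Other: 0.16 (unchanged)
Relative clearance = 0.0165 + 0.29 + 0.16 = 0.4665.
With dosing unchanged, steady-state plasma level scales as 1/CL: 51 / 0.4665 = 1.1 × 10² ng/mL.

1.1 × 10² ng/mL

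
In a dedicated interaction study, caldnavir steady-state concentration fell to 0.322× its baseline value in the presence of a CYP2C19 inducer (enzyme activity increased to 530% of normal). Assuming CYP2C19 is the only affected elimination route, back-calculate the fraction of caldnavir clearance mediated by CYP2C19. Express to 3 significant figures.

0.490

Let x = fm,CYP2C19. Because steady-state concentration ∝ 1/CL, relative clearance rose to 1/0.322 = 3.106.
Only the CYP2C19 route changed, so 3.106 = x·5.3 + (1 − x), giving x = 0.490.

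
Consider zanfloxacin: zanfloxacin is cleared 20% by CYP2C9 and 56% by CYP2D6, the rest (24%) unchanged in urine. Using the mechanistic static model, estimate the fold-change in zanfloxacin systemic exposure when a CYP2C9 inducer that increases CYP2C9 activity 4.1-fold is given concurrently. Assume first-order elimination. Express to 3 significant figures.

0.617

The CYP2C9 pathway (20% of clearance) increases to 4.1× activity: 0.2 × 4.1 = 0.82.
CYP2D6 (56%) and the residual 24% are unaffected.
Relative clearance = 0.82 + 0.56 + 0.24 = 1.62.
Systemic exposure is inversely proportional to clearance, so the fold-change is 1 / 1.62 = 0.617.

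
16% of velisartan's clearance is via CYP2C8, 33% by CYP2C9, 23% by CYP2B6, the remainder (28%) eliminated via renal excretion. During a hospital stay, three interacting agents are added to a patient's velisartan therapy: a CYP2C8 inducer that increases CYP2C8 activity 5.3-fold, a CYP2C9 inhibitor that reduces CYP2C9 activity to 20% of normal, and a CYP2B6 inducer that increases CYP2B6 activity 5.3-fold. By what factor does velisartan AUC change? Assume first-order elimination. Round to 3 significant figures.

0.414

The CYP2C8 pathway (16% of clearance) is boosted to 5.3× activity: 0.16 × 5.3 = 0.848.
The CYP2C9 pathway (33% of clearance) drops to 0.2× activity: 0.33 × 0.2 = 0.066.
The CYP2B6 pathway (23% of clearance) is boosted to 5.3× activity: 0.23 × 5.3 = 1.219.
The remaining 28% of clearance is unaffected.
New clearance relative to baseline: 0.848 + 0.066 + 1.219 + 0.28 = 2.413.
Because AUC varies inversely with clearance, the combined effect is 1 / 2.413 = 0.414.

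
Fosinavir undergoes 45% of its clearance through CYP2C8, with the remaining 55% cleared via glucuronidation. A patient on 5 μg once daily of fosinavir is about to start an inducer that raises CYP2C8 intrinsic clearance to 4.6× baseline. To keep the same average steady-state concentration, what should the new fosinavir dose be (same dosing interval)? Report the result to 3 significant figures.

13.1 μg

The CYP2C8 pathway (45% of clearance) rises to 4.6× activity: 0.45 × 4.6 = 2.07.
Non-CYP routes (55%) are unchanged.
Relative clearance = 2.07 + 0.55 = 2.62.
Exposure is unchanged when dose changes in proportion to clearance. New dose = 5 μg × 2.62 = 13.1 μg.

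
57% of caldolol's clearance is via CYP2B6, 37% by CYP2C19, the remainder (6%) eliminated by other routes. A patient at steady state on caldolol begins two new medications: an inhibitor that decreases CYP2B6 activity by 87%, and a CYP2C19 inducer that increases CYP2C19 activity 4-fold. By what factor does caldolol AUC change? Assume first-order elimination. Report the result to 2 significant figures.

The CYP2B6 pathway (57% of clearance) drops to 0.13× activity: 0.57 × 0.13 = 0.0741.
The CYP2C19 pathway (37% of clearance) rises to 4× activity: 0.37 × 4 = 1.48.
Non-CYP routes (6%) are unchanged.
Relative clearance = 0.0741 + 1.48 + 0.06 = 1.6141.
Because AUC varies inversely with clearance, the combined effect is 1 / 1.6141 = 0.62.

0.62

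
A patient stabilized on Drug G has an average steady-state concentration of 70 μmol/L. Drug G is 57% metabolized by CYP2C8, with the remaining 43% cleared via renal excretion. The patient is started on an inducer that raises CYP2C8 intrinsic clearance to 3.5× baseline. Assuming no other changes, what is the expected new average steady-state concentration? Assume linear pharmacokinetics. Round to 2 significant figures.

29 μmol/L

CYP2C8: 0.57 × 3.5 = 1.995
Other: 0.43 (unchanged)
CL_new/CL_old = 1.995 + 0.43 = 2.425.
Average steady-state concentration ∝ 1/CL, so new value = 70 / 2.425 = 29 μmol/L.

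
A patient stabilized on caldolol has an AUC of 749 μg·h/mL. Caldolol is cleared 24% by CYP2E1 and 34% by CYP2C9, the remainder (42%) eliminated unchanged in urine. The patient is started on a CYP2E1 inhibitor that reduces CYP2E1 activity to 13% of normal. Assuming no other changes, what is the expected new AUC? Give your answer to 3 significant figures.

947 μg·h/mL

CYP2E1: 0.24 × 0.13 = 0.0312
CYP2C9: 0.34 (unchanged)
Other: 0.42 (unchanged)
Relative clearance = 0.0312 + 0.34 + 0.42 = 0.7912.
New AUC = baseline ÷ relative clearance = 749 / 0.7912 = 947 μg·h/mL.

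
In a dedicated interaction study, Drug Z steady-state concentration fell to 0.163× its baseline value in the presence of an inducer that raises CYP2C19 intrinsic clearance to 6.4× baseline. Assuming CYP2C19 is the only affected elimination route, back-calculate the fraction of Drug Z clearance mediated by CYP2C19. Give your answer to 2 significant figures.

Write x for the fraction cleared via CYP2C19. The observed steady-state concentration change means clearance rose to 1/0.163 = 6.135 of baseline.
Only the CYP2C19 route changed, so 6.135 = x·6.4 + (1 − x), giving x = 0.95.

0.95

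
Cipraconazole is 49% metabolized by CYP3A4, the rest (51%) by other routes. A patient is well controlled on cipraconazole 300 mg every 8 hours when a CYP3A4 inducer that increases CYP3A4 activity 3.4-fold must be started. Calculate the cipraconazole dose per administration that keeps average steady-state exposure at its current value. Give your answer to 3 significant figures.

653 mg

CYP3A4: 0.49 × 3.4 = 1.666
Other: 0.51 (unchanged)
Relative clearance = 1.666 + 0.51 = 2.176.
To maintain the same steady-state level, dose must scale with clearance: new dose = 300 × 2.176 = 653 mg.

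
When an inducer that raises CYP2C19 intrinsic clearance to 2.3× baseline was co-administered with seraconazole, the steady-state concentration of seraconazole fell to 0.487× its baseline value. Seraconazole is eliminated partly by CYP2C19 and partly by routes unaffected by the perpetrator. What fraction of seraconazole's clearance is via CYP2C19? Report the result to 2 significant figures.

Let fm be the CYP2C19 fraction. New clearance relative to baseline = fm × 2.3 + (1 − fm).
Steady-state concentration ratio = 1 / (new CL fraction), so new CL fraction = 1 / 0.487 = 2.053.
fm × 2.3 + 1 − fm = 2.053  ⇒  fm × (2.3 − 1) = 1.053  ⇒  fm = 0.81.

0.81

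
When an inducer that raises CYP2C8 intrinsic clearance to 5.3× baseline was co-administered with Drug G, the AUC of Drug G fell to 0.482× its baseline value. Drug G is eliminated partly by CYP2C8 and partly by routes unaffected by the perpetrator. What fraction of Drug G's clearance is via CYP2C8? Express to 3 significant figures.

Call the CYP2C8 fraction fm. After the interaction, CL_new/CL_old = fm × 5.3 + (1 − fm).
AUC ratio = 1 / (new CL fraction), so new CL fraction = 1 / 0.482 = 2.075.
fm × 5.3 + 1 − fm = 2.075  ⇒  fm × (5.3 − 1) = 1.075  ⇒  fm = 0.250.

0.250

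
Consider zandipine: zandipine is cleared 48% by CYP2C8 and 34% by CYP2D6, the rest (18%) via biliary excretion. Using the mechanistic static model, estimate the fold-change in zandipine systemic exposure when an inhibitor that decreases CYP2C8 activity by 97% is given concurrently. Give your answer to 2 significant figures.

1.9

The CYP2C8 pathway (48% of clearance) is reduced to 0.03× activity: 0.48 × 0.03 = 0.0144.
CYP2D6 (34%) and the residual 18% are unaffected.
CL_new/CL_old = 0.0144 + 0.34 + 0.18 = 0.5344.
Since systemic exposure ∝ 1/CL, the ratio is 1 / 0.5344 = 1.9.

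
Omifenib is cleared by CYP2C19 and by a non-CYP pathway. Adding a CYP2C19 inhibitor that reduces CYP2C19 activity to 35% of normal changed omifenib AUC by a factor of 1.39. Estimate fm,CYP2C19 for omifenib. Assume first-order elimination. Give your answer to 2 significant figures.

0.43

Write x for the fraction cleared via CYP2C19. The observed AUC change means clearance fell to 1/1.39 = 0.7194 of baseline.
Setting x·0.35 + (1 − x) = 0.7194 and solving: x = (0.7194 − 1)/(0.35 − 1) = 0.43.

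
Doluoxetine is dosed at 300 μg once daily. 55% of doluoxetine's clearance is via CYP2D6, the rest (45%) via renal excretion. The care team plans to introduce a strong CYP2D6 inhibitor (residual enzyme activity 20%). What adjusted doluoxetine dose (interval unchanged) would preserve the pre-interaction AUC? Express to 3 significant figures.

The CYP2D6 pathway (55% of clearance) falls to 0.2× activity: 0.55 × 0.2 = 0.11.
Non-CYP routes (45%) are unchanged.
New clearance relative to baseline: 0.11 + 0.45 = 0.56.
Exposure is unchanged when dose changes in proportion to clearance. New dose = 300 μg × 0.56 = 168 μg.

168 μg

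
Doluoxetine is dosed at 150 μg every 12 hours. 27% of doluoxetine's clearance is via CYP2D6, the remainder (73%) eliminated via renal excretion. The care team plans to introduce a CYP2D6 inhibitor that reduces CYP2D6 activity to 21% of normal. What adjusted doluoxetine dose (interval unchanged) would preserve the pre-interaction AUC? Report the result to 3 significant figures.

118 μg

The CYP2D6 pathway (27% of clearance) falls to 0.21× activity: 0.27 × 0.21 = 0.0567.
The remaining 73% of clearance is unaffected.
CL_new/CL_old = 0.0567 + 0.73 = 0.7867.
Exposure is unchanged when dose changes in proportion to clearance. New dose = 150 μg × 0.7867 = 118 μg.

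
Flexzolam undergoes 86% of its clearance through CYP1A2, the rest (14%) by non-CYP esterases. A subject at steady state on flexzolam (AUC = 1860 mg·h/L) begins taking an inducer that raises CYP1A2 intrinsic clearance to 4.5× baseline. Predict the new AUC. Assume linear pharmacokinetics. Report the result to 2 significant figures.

4.6 × 10² mg·h/L

CYP1A2: 0.86 × 4.5 = 3.87
Other: 0.14 (unchanged)
Relative clearance = 3.87 + 0.14 = 4.01.
New AUC = baseline ÷ relative clearance = 1860 / 4.01 = 4.6 × 10² mg·h/L.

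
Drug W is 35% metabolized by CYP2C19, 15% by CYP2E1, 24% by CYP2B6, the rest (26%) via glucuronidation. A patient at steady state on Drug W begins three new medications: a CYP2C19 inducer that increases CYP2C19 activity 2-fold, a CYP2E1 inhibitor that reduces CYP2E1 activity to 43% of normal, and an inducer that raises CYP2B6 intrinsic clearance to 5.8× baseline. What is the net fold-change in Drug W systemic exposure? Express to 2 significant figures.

0.41

The CYP2C19 pathway (35% of clearance) rises to 2× activity: 0.35 × 2 = 0.7.
The CYP2E1 pathway (15% of clearance) is reduced to 0.43× activity: 0.15 × 0.43 = 0.0645.
The CYP2B6 pathway (24% of clearance) is boosted to 5.8× activity: 0.24 × 5.8 = 1.392.
Non-CYP routes (26%) are unchanged.
New clearance relative to baseline: 0.7 + 0.0645 + 1.392 + 0.26 = 2.4165.
Systemic exposure ∝ 1/CL: fold-change = 1 / 2.4165 = 0.41.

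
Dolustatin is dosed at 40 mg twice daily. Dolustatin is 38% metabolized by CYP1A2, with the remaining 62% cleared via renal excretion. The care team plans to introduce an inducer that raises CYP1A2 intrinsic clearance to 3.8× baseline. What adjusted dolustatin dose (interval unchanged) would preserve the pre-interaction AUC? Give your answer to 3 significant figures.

CYP1A2: 0.38 × 3.8 = 1.444
Other: 0.62 (unchanged)
CL_new/CL_old = 1.444 + 0.62 = 2.064.
To maintain the same steady-state level, dose must scale with clearance: new dose = 40 × 2.064 = 82.6 mg.

82.6 mg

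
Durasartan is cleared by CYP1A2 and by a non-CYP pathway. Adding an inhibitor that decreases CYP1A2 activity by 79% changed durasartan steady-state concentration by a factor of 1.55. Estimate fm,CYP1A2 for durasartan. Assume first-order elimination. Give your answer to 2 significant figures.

0.45

CL'/CL = 1 / 1.55 = 0.6452
0.21·fm + (1 − fm) = 0.6452
fm = (0.6452 − 1) / (0.21 − 1) = 0.45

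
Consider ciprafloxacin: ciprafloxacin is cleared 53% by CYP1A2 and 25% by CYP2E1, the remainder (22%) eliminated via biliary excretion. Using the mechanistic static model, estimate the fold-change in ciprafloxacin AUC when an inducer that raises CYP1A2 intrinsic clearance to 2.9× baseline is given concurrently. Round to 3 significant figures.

0.498

CYP1A2: 0.53 × 2.9 = 1.537
CYP2E1: 0.25 (unchanged)
Other: 0.22 (unchanged)
Relative clearance = 1.537 + 0.25 + 0.22 = 2.007.
AUC is inversely proportional to clearance, so the fold-change is 1 / 2.007 = 0.498.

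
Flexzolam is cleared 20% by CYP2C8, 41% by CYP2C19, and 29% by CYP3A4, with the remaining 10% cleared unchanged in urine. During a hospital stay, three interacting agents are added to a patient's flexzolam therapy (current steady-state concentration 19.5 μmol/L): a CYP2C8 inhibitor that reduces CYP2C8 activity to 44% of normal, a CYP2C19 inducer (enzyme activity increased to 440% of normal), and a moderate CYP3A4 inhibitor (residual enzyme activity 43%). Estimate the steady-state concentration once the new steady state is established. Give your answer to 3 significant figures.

The CYP2C8 pathway (20% of clearance) drops to 0.44× activity: 0.2 × 0.44 = 0.088.
The CYP2C19 pathway (41% of clearance) rises to 4.4× activity: 0.41 × 4.4 = 1.804.
The CYP3A4 pathway (29% of clearance) drops to 0.43× activity: 0.29 × 0.43 = 0.1247.
The remaining 10% of clearance is unaffected.
Relative clearance = 0.088 + 1.804 + 0.1247 + 0.1 = 2.1167.
Steady-state concentration ∝ 1/CL: new value = 19.5 / 2.1167 = 9.21 μmol/L.

9.21 μmol/L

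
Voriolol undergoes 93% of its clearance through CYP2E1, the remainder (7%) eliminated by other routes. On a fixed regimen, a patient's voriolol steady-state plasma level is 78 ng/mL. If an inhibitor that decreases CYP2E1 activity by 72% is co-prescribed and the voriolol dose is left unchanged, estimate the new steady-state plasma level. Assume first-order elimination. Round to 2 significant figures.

2.4 × 10² ng/mL

The CYP2E1 pathway (93% of clearance) drops to 0.28× activity: 0.93 × 0.28 = 0.2604.
Non-CYP routes (7%) are unchanged.
New clearance relative to baseline: 0.2604 + 0.07 = 0.3304.
With dosing unchanged, steady-state plasma level scales as 1/CL: 78 / 0.3304 = 2.4 × 10² ng/mL.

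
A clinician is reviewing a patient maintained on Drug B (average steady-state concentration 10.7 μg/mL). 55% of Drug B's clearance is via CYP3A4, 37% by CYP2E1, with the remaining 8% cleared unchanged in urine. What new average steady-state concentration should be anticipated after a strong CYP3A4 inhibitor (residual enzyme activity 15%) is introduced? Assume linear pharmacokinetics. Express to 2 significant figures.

CYP3A4: 0.55 × 0.15 = 0.0825
CYP2E1: 0.37 (unchanged)
Other: 0.08 (unchanged)
Relative clearance = 0.0825 + 0.37 + 0.08 = 0.5325.
New average steady-state concentration = baseline ÷ relative clearance = 10.7 / 0.5325 = 20 μg/mL.

20 μg/mL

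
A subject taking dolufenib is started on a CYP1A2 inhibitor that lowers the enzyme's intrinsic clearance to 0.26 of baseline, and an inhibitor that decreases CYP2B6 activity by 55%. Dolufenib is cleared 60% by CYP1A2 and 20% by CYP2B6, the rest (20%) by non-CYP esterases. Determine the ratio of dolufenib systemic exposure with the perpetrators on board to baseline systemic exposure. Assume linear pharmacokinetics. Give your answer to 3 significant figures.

2.24

The CYP1A2 pathway (60% of clearance) is reduced to 0.26× activity: 0.6 × 0.26 = 0.156.
The CYP2B6 pathway (20% of clearance) is reduced to 0.45× activity: 0.2 × 0.45 = 0.09.
Non-CYP routes (20%) are unchanged.
Relative clearance = 0.156 + 0.09 + 0.2 = 0.446.
Because systemic exposure varies inversely with clearance, the combined effect is 1 / 0.446 = 2.24.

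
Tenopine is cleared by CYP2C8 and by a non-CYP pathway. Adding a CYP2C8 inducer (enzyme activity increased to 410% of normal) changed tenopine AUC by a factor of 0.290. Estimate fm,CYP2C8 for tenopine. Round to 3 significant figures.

Write x for the fraction cleared via CYP2C8. The observed AUC change means clearance rose to 1/0.290 = 3.448 of baseline.
Setting x·4.1 + (1 − x) = 3.448 and solving: x = (3.448 − 1)/(4.1 − 1) = 0.790.

0.790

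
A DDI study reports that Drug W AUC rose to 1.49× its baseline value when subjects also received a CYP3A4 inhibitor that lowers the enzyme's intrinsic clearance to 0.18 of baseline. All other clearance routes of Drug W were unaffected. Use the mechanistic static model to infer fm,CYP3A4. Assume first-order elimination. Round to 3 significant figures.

Call the CYP3A4 fraction fm. After the interaction, CL_new/CL_old = fm × 0.18 + (1 − fm).
AUC ratio = 1 / (new CL fraction), so new CL fraction = 1 / 1.49 = 0.6711.
fm × 0.18 + 1 − fm = 0.6711  ⇒  fm × (0.18 − 1) = −0.3289  ⇒  fm = 0.401.

0.401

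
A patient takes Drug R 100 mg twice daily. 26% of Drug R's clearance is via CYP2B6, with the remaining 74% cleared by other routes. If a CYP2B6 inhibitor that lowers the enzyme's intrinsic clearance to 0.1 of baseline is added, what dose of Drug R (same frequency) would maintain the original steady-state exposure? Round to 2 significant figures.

CYP2B6: 0.26 × 0.1 = 0.026
Other: 0.74 (unchanged)
New clearance relative to baseline: 0.026 + 0.74 = 0.766.
Css,avg = (dose rate)/CL, so holding Css fixed requires dose ∝ CL: 100 × 0.766 = 77 mg.

77 mg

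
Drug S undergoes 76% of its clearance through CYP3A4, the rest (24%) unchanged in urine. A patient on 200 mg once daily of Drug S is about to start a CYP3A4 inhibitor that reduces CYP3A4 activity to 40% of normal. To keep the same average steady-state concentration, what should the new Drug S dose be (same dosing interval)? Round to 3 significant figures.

109 mg

The CYP3A4 pathway (76% of clearance) is reduced to 0.4× activity: 0.76 × 0.4 = 0.304.
The remaining 24% of clearance is unaffected.
CL_new/CL_old = 0.304 + 0.24 = 0.544.
Exposure is unchanged when dose changes in proportion to clearance. New dose = 200 mg × 0.544 = 109 mg.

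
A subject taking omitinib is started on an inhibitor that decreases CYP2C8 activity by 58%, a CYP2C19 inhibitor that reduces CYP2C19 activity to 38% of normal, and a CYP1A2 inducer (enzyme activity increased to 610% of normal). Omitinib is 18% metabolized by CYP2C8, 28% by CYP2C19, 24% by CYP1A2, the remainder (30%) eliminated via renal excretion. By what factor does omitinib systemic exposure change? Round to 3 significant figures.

CYP2C8: 0.18 × 0.42 = 0.0756
CYP2C19: 0.28 × 0.38 = 0.1064
CYP1A2: 0.24 × 6.1 = 1.464
Other: 0.3 (unchanged)
New clearance relative to baseline: 0.0756 + 0.1064 + 1.464 + 0.3 = 1.946.
Because systemic exposure varies inversely with clearance, the combined effect is 1 / 1.946 = 0.514.

0.514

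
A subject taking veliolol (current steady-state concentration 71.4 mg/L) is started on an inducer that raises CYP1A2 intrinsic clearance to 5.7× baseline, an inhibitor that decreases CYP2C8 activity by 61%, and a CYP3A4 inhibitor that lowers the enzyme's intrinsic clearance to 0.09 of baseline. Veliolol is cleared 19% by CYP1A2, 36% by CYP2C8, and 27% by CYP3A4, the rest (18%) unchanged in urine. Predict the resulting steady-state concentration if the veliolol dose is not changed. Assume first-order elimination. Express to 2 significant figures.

50 mg/L

The CYP1A2 pathway (19% of clearance) increases to 5.7× activity: 0.19 × 5.7 = 1.083.
The CYP2C8 pathway (36% of clearance) is reduced to 0.39× activity: 0.36 × 0.39 = 0.1404.
The CYP3A4 pathway (27% of clearance) drops to 0.09× activity: 0.27 × 0.09 = 0.0243.
Non-CYP routes (18%) are unchanged.
CL_new/CL_old = 1.083 + 0.1404 + 0.0243 + 0.18 = 1.4277.
Steady-state concentration ∝ 1/CL: new value = 71.4 / 1.4277 = 50 mg/L.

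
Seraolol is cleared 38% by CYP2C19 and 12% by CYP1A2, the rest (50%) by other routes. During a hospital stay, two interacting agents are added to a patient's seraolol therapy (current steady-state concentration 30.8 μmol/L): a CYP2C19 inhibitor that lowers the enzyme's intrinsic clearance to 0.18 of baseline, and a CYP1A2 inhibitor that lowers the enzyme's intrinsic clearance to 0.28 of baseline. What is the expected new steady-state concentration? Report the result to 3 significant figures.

51.2 μmol/L

CYP2C19: 0.38 × 0.18 = 0.0684
CYP1A2: 0.12 × 0.28 = 0.0336
Other: 0.5 (unchanged)
New clearance relative to baseline: 0.0684 + 0.0336 + 0.5 = 0.602.
Steady-state concentration ∝ 1/CL: new value = 30.8 / 0.602 = 51.2 μmol/L.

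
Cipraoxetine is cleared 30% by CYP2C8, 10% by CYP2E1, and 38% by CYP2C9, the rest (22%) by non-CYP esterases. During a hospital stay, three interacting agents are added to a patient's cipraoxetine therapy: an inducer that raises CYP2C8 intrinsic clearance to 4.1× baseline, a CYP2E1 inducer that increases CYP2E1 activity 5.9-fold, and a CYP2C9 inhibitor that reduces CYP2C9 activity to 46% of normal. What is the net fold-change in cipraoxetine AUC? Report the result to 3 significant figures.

The CYP2C8 pathway (30% of clearance) increases to 4.1× activity: 0.3 × 4.1 = 1.23.
The CYP2E1 pathway (10% of clearance) rises to 5.9× activity: 0.1 × 5.9 = 0.59.
The CYP2C9 pathway (38% of clearance) drops to 0.46× activity: 0.38 × 0.46 = 0.1748.
The remaining 22% of clearance is unaffected.
New clearance relative to baseline: 1.23 + 0.59 + 0.1748 + 0.22 = 2.2148.
AUC ∝ 1/CL: fold-change = 1 / 2.2148 = 0.452.

0.452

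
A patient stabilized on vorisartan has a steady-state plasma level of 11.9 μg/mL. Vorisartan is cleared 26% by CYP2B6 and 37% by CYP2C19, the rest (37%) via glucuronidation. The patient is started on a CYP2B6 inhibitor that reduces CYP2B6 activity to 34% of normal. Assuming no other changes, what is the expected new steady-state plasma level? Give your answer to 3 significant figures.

The CYP2B6 pathway (26% of clearance) is reduced to 0.34× activity: 0.26 × 0.34 = 0.0884.
CYP2C19 (37%) and the residual 37% are unaffected.
CL_new/CL_old = 0.0884 + 0.37 + 0.37 = 0.8284.
Steady-state plasma level ∝ 1/CL, so new value = 11.9 / 0.8284 = 14.4 μg/mL.

14.4 μg/mL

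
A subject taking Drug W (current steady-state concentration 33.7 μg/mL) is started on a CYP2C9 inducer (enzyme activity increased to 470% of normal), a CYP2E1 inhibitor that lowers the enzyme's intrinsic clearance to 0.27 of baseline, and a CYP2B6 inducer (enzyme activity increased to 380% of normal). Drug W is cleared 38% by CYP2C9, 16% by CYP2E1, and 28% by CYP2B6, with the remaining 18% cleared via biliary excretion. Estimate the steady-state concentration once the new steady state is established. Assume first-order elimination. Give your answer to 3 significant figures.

CYP2C9: 0.38 × 4.7 = 1.786
CYP2E1: 0.16 × 0.27 = 0.0432
CYP2B6: 0.28 × 3.8 = 1.064
Other: 0.18 (unchanged)
CL_new/CL_old = 1.786 + 0.0432 + 1.064 + 0.18 = 3.0732.
Dividing the baseline by the relative clearance: 33.7 / 3.0732 = 11.0 μg/mL.

11.0 μg/mL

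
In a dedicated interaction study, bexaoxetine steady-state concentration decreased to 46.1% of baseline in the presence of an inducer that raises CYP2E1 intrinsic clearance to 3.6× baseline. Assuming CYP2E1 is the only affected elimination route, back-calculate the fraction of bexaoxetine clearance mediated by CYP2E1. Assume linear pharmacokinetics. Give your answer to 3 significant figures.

Let x = fm,CYP2E1. Because steady-state concentration ∝ 1/CL, relative clearance rose to 1/0.461 = 2.169.
Setting x·3.6 + (1 − x) = 2.169 and solving: x = (2.169 − 1)/(3.6 − 1) = 0.450.

0.450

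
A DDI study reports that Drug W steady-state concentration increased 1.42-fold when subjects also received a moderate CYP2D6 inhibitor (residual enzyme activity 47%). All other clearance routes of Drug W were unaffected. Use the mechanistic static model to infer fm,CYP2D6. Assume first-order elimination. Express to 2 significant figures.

Let fm be the CYP2D6 fraction. New clearance relative to baseline = fm × 0.47 + (1 − fm).
Steady-state concentration ratio = 1 / (new CL fraction), so new CL fraction = 1 / 1.42 = 0.7042.
fm × 0.47 + 1 − fm = 0.7042  ⇒  fm × (0.47 − 1) = −0.2958  ⇒  fm = 0.56.

0.56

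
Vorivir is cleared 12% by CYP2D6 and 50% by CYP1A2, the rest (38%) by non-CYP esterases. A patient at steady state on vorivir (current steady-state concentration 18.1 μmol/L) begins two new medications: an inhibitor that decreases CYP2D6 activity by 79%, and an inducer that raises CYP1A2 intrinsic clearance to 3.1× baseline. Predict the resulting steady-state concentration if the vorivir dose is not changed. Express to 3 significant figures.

9.26 μmol/L

The CYP2D6 pathway (12% of clearance) falls to 0.21× activity: 0.12 × 0.21 = 0.0252.
The CYP1A2 pathway (50% of clearance) is boosted to 3.1× activity: 0.5 × 3.1 = 1.55.
Non-CYP routes (38%) are unchanged.
CL_new/CL_old = 0.0252 + 1.55 + 0.38 = 1.9552.
New steady-state concentration = 18.1 / 1.9552 = 9.26 μmol/L (concentration scales inversely with clearance).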